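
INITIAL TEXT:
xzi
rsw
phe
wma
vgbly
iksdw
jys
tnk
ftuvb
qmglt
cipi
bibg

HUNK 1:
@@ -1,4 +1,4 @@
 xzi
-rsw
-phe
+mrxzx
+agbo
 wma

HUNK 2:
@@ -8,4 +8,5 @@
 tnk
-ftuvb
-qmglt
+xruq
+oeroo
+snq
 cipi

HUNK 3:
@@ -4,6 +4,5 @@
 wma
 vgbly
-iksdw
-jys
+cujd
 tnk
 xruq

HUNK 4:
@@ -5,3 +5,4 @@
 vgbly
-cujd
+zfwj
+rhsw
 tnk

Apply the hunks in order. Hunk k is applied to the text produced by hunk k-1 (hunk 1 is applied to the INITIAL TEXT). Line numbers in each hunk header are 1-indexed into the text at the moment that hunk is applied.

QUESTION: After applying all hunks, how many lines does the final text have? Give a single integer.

Hunk 1: at line 1 remove [rsw,phe] add [mrxzx,agbo] -> 12 lines: xzi mrxzx agbo wma vgbly iksdw jys tnk ftuvb qmglt cipi bibg
Hunk 2: at line 8 remove [ftuvb,qmglt] add [xruq,oeroo,snq] -> 13 lines: xzi mrxzx agbo wma vgbly iksdw jys tnk xruq oeroo snq cipi bibg
Hunk 3: at line 4 remove [iksdw,jys] add [cujd] -> 12 lines: xzi mrxzx agbo wma vgbly cujd tnk xruq oeroo snq cipi bibg
Hunk 4: at line 5 remove [cujd] add [zfwj,rhsw] -> 13 lines: xzi mrxzx agbo wma vgbly zfwj rhsw tnk xruq oeroo snq cipi bibg
Final line count: 13

Answer: 13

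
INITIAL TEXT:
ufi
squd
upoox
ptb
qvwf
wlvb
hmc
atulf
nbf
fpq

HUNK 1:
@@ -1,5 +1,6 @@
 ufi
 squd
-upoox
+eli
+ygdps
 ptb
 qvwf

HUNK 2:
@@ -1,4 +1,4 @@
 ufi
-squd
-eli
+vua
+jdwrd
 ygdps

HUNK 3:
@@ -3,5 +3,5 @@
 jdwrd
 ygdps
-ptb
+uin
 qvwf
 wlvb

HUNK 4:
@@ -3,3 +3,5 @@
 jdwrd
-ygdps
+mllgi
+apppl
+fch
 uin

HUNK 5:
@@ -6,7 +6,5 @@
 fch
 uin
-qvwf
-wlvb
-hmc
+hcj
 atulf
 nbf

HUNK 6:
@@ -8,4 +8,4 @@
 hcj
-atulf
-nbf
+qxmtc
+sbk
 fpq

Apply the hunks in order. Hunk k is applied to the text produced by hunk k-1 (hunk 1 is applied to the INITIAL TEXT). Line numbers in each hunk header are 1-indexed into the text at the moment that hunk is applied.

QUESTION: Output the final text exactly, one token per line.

Answer: ufi
vua
jdwrd
mllgi
apppl
fch
uin
hcj
qxmtc
sbk
fpq

Derivation:
Hunk 1: at line 1 remove [upoox] add [eli,ygdps] -> 11 lines: ufi squd eli ygdps ptb qvwf wlvb hmc atulf nbf fpq
Hunk 2: at line 1 remove [squd,eli] add [vua,jdwrd] -> 11 lines: ufi vua jdwrd ygdps ptb qvwf wlvb hmc atulf nbf fpq
Hunk 3: at line 3 remove [ptb] add [uin] -> 11 lines: ufi vua jdwrd ygdps uin qvwf wlvb hmc atulf nbf fpq
Hunk 4: at line 3 remove [ygdps] add [mllgi,apppl,fch] -> 13 lines: ufi vua jdwrd mllgi apppl fch uin qvwf wlvb hmc atulf nbf fpq
Hunk 5: at line 6 remove [qvwf,wlvb,hmc] add [hcj] -> 11 lines: ufi vua jdwrd mllgi apppl fch uin hcj atulf nbf fpq
Hunk 6: at line 8 remove [atulf,nbf] add [qxmtc,sbk] -> 11 lines: ufi vua jdwrd mllgi apppl fch uin hcj qxmtc sbk fpq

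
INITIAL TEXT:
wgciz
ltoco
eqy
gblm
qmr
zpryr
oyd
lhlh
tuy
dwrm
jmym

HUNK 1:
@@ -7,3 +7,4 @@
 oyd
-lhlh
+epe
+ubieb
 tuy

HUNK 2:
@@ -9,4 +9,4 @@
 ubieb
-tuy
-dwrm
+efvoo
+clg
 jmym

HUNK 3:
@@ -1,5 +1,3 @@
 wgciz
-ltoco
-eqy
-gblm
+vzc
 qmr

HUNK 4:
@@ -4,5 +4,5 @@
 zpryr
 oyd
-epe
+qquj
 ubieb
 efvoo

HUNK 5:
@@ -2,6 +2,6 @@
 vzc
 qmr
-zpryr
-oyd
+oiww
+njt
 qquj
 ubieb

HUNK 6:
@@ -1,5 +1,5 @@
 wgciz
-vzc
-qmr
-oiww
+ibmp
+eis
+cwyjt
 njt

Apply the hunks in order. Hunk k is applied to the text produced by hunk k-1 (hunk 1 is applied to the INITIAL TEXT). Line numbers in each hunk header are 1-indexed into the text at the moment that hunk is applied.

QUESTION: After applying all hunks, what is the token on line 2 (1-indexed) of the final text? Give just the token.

Hunk 1: at line 7 remove [lhlh] add [epe,ubieb] -> 12 lines: wgciz ltoco eqy gblm qmr zpryr oyd epe ubieb tuy dwrm jmym
Hunk 2: at line 9 remove [tuy,dwrm] add [efvoo,clg] -> 12 lines: wgciz ltoco eqy gblm qmr zpryr oyd epe ubieb efvoo clg jmym
Hunk 3: at line 1 remove [ltoco,eqy,gblm] add [vzc] -> 10 lines: wgciz vzc qmr zpryr oyd epe ubieb efvoo clg jmym
Hunk 4: at line 4 remove [epe] add [qquj] -> 10 lines: wgciz vzc qmr zpryr oyd qquj ubieb efvoo clg jmym
Hunk 5: at line 2 remove [zpryr,oyd] add [oiww,njt] -> 10 lines: wgciz vzc qmr oiww njt qquj ubieb efvoo clg jmym
Hunk 6: at line 1 remove [vzc,qmr,oiww] add [ibmp,eis,cwyjt] -> 10 lines: wgciz ibmp eis cwyjt njt qquj ubieb efvoo clg jmym
Final line 2: ibmp

Answer: ibmp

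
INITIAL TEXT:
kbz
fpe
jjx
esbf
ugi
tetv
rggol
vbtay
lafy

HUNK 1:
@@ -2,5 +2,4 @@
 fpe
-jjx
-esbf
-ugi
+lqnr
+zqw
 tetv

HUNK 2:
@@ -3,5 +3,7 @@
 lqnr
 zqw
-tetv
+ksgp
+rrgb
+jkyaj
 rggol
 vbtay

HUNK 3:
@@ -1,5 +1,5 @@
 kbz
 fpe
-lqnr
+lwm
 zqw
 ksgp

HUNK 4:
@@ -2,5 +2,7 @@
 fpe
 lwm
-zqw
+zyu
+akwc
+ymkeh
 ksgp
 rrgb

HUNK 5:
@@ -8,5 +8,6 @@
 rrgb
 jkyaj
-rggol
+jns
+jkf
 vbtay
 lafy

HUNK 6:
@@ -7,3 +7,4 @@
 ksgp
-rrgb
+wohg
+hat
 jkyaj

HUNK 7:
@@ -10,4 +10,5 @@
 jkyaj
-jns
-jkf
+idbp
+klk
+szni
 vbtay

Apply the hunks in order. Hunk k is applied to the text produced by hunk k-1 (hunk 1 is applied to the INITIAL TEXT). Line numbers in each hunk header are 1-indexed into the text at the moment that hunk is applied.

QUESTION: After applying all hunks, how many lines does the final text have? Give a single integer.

Hunk 1: at line 2 remove [jjx,esbf,ugi] add [lqnr,zqw] -> 8 lines: kbz fpe lqnr zqw tetv rggol vbtay lafy
Hunk 2: at line 3 remove [tetv] add [ksgp,rrgb,jkyaj] -> 10 lines: kbz fpe lqnr zqw ksgp rrgb jkyaj rggol vbtay lafy
Hunk 3: at line 1 remove [lqnr] add [lwm] -> 10 lines: kbz fpe lwm zqw ksgp rrgb jkyaj rggol vbtay lafy
Hunk 4: at line 2 remove [zqw] add [zyu,akwc,ymkeh] -> 12 lines: kbz fpe lwm zyu akwc ymkeh ksgp rrgb jkyaj rggol vbtay lafy
Hunk 5: at line 8 remove [rggol] add [jns,jkf] -> 13 lines: kbz fpe lwm zyu akwc ymkeh ksgp rrgb jkyaj jns jkf vbtay lafy
Hunk 6: at line 7 remove [rrgb] add [wohg,hat] -> 14 lines: kbz fpe lwm zyu akwc ymkeh ksgp wohg hat jkyaj jns jkf vbtay lafy
Hunk 7: at line 10 remove [jns,jkf] add [idbp,klk,szni] -> 15 lines: kbz fpe lwm zyu akwc ymkeh ksgp wohg hat jkyaj idbp klk szni vbtay lafy
Final line count: 15

Answer: 15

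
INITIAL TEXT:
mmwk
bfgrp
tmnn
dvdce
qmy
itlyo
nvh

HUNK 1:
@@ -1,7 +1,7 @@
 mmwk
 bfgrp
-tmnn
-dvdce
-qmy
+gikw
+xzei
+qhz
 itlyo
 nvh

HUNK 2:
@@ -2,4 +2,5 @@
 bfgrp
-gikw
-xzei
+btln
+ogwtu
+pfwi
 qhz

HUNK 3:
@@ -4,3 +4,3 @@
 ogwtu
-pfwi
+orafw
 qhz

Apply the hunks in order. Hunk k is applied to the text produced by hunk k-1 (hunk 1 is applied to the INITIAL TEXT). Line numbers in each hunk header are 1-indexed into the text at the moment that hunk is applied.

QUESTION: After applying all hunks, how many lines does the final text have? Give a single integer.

Answer: 8

Derivation:
Hunk 1: at line 1 remove [tmnn,dvdce,qmy] add [gikw,xzei,qhz] -> 7 lines: mmwk bfgrp gikw xzei qhz itlyo nvh
Hunk 2: at line 2 remove [gikw,xzei] add [btln,ogwtu,pfwi] -> 8 lines: mmwk bfgrp btln ogwtu pfwi qhz itlyo nvh
Hunk 3: at line 4 remove [pfwi] add [orafw] -> 8 lines: mmwk bfgrp btln ogwtu orafw qhz itlyo nvh
Final line count: 8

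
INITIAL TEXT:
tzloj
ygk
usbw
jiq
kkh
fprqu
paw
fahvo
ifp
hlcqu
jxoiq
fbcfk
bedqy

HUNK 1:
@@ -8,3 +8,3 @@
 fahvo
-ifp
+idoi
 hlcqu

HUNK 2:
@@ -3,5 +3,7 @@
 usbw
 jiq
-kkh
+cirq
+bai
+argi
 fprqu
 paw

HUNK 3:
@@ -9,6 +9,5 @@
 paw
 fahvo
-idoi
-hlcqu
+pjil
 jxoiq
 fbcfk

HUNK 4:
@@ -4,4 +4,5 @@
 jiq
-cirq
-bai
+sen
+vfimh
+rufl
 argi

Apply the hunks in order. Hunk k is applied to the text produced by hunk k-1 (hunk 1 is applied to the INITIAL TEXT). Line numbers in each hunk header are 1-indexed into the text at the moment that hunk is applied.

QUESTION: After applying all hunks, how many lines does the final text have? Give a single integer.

Hunk 1: at line 8 remove [ifp] add [idoi] -> 13 lines: tzloj ygk usbw jiq kkh fprqu paw fahvo idoi hlcqu jxoiq fbcfk bedqy
Hunk 2: at line 3 remove [kkh] add [cirq,bai,argi] -> 15 lines: tzloj ygk usbw jiq cirq bai argi fprqu paw fahvo idoi hlcqu jxoiq fbcfk bedqy
Hunk 3: at line 9 remove [idoi,hlcqu] add [pjil] -> 14 lines: tzloj ygk usbw jiq cirq bai argi fprqu paw fahvo pjil jxoiq fbcfk bedqy
Hunk 4: at line 4 remove [cirq,bai] add [sen,vfimh,rufl] -> 15 lines: tzloj ygk usbw jiq sen vfimh rufl argi fprqu paw fahvo pjil jxoiq fbcfk bedqy
Final line count: 15

Answer: 15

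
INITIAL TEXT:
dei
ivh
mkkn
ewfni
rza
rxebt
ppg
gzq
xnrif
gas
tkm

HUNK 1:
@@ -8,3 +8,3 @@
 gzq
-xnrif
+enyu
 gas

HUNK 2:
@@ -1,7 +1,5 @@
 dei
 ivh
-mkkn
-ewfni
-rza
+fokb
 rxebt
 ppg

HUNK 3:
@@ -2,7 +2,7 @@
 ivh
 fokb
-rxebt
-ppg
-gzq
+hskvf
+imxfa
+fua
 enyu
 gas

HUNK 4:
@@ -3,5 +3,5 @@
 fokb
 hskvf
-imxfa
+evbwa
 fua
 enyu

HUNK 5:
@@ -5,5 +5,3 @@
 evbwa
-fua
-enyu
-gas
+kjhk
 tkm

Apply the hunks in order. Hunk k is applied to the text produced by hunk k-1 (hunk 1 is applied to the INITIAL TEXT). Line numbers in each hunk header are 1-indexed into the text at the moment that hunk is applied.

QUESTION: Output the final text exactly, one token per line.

Hunk 1: at line 8 remove [xnrif] add [enyu] -> 11 lines: dei ivh mkkn ewfni rza rxebt ppg gzq enyu gas tkm
Hunk 2: at line 1 remove [mkkn,ewfni,rza] add [fokb] -> 9 lines: dei ivh fokb rxebt ppg gzq enyu gas tkm
Hunk 3: at line 2 remove [rxebt,ppg,gzq] add [hskvf,imxfa,fua] -> 9 lines: dei ivh fokb hskvf imxfa fua enyu gas tkm
Hunk 4: at line 3 remove [imxfa] add [evbwa] -> 9 lines: dei ivh fokb hskvf evbwa fua enyu gas tkm
Hunk 5: at line 5 remove [fua,enyu,gas] add [kjhk] -> 7 lines: dei ivh fokb hskvf evbwa kjhk tkm

Answer: dei
ivh
fokb
hskvf
evbwa
kjhk
tkm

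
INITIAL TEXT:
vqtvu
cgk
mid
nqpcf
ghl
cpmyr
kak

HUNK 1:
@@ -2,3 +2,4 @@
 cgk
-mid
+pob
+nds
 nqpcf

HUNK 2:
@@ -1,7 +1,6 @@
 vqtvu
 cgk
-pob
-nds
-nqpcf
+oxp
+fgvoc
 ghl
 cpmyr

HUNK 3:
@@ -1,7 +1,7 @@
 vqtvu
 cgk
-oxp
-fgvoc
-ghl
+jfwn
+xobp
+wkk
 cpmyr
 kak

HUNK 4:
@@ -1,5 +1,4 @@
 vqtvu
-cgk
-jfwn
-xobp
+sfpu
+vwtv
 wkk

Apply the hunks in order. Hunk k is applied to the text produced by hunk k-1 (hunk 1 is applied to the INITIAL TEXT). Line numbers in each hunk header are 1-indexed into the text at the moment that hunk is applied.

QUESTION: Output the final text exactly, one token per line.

Hunk 1: at line 2 remove [mid] add [pob,nds] -> 8 lines: vqtvu cgk pob nds nqpcf ghl cpmyr kak
Hunk 2: at line 1 remove [pob,nds,nqpcf] add [oxp,fgvoc] -> 7 lines: vqtvu cgk oxp fgvoc ghl cpmyr kak
Hunk 3: at line 1 remove [oxp,fgvoc,ghl] add [jfwn,xobp,wkk] -> 7 lines: vqtvu cgk jfwn xobp wkk cpmyr kak
Hunk 4: at line 1 remove [cgk,jfwn,xobp] add [sfpu,vwtv] -> 6 lines: vqtvu sfpu vwtv wkk cpmyr kak

Answer: vqtvu
sfpu
vwtv
wkk
cpmyr
kak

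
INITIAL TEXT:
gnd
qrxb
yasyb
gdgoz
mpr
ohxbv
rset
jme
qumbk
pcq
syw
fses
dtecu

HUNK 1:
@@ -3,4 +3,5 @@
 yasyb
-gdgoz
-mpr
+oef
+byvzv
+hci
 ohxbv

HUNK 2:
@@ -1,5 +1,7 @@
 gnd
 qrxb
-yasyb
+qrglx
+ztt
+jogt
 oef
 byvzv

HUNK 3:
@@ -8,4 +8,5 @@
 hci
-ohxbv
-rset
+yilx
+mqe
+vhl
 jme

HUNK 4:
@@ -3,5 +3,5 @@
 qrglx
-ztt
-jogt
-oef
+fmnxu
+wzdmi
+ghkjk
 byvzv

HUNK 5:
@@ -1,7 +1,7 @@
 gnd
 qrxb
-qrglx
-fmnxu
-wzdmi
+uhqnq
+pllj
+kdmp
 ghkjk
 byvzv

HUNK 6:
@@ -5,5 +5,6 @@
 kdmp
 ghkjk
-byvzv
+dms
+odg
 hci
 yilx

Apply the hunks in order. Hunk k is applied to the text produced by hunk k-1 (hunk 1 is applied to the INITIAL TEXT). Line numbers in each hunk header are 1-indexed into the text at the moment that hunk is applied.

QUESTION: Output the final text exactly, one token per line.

Hunk 1: at line 3 remove [gdgoz,mpr] add [oef,byvzv,hci] -> 14 lines: gnd qrxb yasyb oef byvzv hci ohxbv rset jme qumbk pcq syw fses dtecu
Hunk 2: at line 1 remove [yasyb] add [qrglx,ztt,jogt] -> 16 lines: gnd qrxb qrglx ztt jogt oef byvzv hci ohxbv rset jme qumbk pcq syw fses dtecu
Hunk 3: at line 8 remove [ohxbv,rset] add [yilx,mqe,vhl] -> 17 lines: gnd qrxb qrglx ztt jogt oef byvzv hci yilx mqe vhl jme qumbk pcq syw fses dtecu
Hunk 4: at line 3 remove [ztt,jogt,oef] add [fmnxu,wzdmi,ghkjk] -> 17 lines: gnd qrxb qrglx fmnxu wzdmi ghkjk byvzv hci yilx mqe vhl jme qumbk pcq syw fses dtecu
Hunk 5: at line 1 remove [qrglx,fmnxu,wzdmi] add [uhqnq,pllj,kdmp] -> 17 lines: gnd qrxb uhqnq pllj kdmp ghkjk byvzv hci yilx mqe vhl jme qumbk pcq syw fses dtecu
Hunk 6: at line 5 remove [byvzv] add [dms,odg] -> 18 lines: gnd qrxb uhqnq pllj kdmp ghkjk dms odg hci yilx mqe vhl jme qumbk pcq syw fses dtecu

Answer: gnd
qrxb
uhqnq
pllj
kdmp
ghkjk
dms
odg
hci
yilx
mqe
vhl
jme
qumbk
pcq
syw
fses
dtecu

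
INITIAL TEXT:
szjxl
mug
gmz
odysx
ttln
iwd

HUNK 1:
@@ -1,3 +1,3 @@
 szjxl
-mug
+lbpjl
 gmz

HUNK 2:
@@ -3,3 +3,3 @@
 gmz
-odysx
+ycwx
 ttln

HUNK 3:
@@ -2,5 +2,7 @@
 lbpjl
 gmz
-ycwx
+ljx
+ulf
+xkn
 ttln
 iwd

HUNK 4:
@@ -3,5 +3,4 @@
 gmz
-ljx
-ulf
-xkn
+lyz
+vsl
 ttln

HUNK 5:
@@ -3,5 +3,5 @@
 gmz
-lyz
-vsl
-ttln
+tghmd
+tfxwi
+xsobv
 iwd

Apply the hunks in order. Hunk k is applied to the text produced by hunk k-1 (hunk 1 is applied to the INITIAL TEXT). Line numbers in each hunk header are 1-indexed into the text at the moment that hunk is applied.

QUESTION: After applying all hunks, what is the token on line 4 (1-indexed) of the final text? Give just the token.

Answer: tghmd

Derivation:
Hunk 1: at line 1 remove [mug] add [lbpjl] -> 6 lines: szjxl lbpjl gmz odysx ttln iwd
Hunk 2: at line 3 remove [odysx] add [ycwx] -> 6 lines: szjxl lbpjl gmz ycwx ttln iwd
Hunk 3: at line 2 remove [ycwx] add [ljx,ulf,xkn] -> 8 lines: szjxl lbpjl gmz ljx ulf xkn ttln iwd
Hunk 4: at line 3 remove [ljx,ulf,xkn] add [lyz,vsl] -> 7 lines: szjxl lbpjl gmz lyz vsl ttln iwd
Hunk 5: at line 3 remove [lyz,vsl,ttln] add [tghmd,tfxwi,xsobv] -> 7 lines: szjxl lbpjl gmz tghmd tfxwi xsobv iwd
Final line 4: tghmd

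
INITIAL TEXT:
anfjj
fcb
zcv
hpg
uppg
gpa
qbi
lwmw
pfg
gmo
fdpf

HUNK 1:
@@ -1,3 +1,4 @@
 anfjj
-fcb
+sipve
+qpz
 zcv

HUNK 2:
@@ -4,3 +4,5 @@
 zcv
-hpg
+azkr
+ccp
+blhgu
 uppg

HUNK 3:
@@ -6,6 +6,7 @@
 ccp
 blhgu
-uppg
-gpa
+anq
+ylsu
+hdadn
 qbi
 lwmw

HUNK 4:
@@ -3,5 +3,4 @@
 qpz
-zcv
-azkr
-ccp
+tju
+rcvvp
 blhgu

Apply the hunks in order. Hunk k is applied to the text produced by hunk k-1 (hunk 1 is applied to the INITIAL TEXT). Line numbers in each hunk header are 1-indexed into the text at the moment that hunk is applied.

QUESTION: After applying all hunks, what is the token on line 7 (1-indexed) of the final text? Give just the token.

Answer: anq

Derivation:
Hunk 1: at line 1 remove [fcb] add [sipve,qpz] -> 12 lines: anfjj sipve qpz zcv hpg uppg gpa qbi lwmw pfg gmo fdpf
Hunk 2: at line 4 remove [hpg] add [azkr,ccp,blhgu] -> 14 lines: anfjj sipve qpz zcv azkr ccp blhgu uppg gpa qbi lwmw pfg gmo fdpf
Hunk 3: at line 6 remove [uppg,gpa] add [anq,ylsu,hdadn] -> 15 lines: anfjj sipve qpz zcv azkr ccp blhgu anq ylsu hdadn qbi lwmw pfg gmo fdpf
Hunk 4: at line 3 remove [zcv,azkr,ccp] add [tju,rcvvp] -> 14 lines: anfjj sipve qpz tju rcvvp blhgu anq ylsu hdadn qbi lwmw pfg gmo fdpf
Final line 7: anq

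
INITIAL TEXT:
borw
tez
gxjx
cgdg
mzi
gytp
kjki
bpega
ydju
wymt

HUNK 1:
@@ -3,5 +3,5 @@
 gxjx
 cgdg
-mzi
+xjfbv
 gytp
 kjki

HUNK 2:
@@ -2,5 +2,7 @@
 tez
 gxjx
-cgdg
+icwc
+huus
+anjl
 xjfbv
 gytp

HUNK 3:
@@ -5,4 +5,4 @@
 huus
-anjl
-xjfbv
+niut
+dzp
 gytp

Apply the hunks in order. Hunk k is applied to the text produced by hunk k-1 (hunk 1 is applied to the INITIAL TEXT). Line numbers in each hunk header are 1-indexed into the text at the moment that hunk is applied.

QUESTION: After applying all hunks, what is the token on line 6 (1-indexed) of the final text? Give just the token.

Answer: niut

Derivation:
Hunk 1: at line 3 remove [mzi] add [xjfbv] -> 10 lines: borw tez gxjx cgdg xjfbv gytp kjki bpega ydju wymt
Hunk 2: at line 2 remove [cgdg] add [icwc,huus,anjl] -> 12 lines: borw tez gxjx icwc huus anjl xjfbv gytp kjki bpega ydju wymt
Hunk 3: at line 5 remove [anjl,xjfbv] add [niut,dzp] -> 12 lines: borw tez gxjx icwc huus niut dzp gytp kjki bpega ydju wymt
Final line 6: niut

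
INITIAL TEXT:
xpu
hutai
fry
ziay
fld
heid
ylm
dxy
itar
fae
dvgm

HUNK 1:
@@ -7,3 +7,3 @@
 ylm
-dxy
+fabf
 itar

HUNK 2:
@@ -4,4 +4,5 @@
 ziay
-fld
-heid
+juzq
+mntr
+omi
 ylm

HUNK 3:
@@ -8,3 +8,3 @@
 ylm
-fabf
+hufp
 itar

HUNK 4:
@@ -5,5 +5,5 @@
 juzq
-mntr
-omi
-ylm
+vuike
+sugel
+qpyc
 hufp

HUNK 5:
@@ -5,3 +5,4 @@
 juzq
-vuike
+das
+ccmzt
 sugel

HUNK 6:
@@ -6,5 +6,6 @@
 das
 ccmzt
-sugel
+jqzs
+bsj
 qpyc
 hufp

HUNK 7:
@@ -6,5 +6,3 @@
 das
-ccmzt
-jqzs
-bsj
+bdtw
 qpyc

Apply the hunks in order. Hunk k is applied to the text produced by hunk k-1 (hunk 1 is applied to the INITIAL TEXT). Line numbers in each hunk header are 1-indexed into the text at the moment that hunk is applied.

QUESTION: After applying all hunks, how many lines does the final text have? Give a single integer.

Answer: 12

Derivation:
Hunk 1: at line 7 remove [dxy] add [fabf] -> 11 lines: xpu hutai fry ziay fld heid ylm fabf itar fae dvgm
Hunk 2: at line 4 remove [fld,heid] add [juzq,mntr,omi] -> 12 lines: xpu hutai fry ziay juzq mntr omi ylm fabf itar fae dvgm
Hunk 3: at line 8 remove [fabf] add [hufp] -> 12 lines: xpu hutai fry ziay juzq mntr omi ylm hufp itar fae dvgm
Hunk 4: at line 5 remove [mntr,omi,ylm] add [vuike,sugel,qpyc] -> 12 lines: xpu hutai fry ziay juzq vuike sugel qpyc hufp itar fae dvgm
Hunk 5: at line 5 remove [vuike] add [das,ccmzt] -> 13 lines: xpu hutai fry ziay juzq das ccmzt sugel qpyc hufp itar fae dvgm
Hunk 6: at line 6 remove [sugel] add [jqzs,bsj] -> 14 lines: xpu hutai fry ziay juzq das ccmzt jqzs bsj qpyc hufp itar fae dvgm
Hunk 7: at line 6 remove [ccmzt,jqzs,bsj] add [bdtw] -> 12 lines: xpu hutai fry ziay juzq das bdtw qpyc hufp itar fae dvgm
Final line count: 12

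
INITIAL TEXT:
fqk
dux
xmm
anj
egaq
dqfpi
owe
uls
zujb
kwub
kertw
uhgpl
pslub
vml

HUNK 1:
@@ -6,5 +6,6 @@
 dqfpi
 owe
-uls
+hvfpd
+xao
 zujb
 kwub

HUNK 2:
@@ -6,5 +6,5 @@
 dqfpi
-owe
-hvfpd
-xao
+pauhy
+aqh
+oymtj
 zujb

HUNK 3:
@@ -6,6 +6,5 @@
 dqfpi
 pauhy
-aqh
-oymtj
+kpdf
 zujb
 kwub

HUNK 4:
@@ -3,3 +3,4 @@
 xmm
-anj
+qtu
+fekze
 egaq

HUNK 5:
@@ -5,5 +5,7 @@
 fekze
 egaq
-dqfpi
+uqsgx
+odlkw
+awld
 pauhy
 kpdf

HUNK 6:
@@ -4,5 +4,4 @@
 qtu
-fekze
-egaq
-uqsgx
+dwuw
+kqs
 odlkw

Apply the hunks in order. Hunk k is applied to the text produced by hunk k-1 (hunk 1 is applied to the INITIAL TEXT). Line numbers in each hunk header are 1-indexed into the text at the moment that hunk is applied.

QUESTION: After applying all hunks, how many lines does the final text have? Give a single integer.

Hunk 1: at line 6 remove [uls] add [hvfpd,xao] -> 15 lines: fqk dux xmm anj egaq dqfpi owe hvfpd xao zujb kwub kertw uhgpl pslub vml
Hunk 2: at line 6 remove [owe,hvfpd,xao] add [pauhy,aqh,oymtj] -> 15 lines: fqk dux xmm anj egaq dqfpi pauhy aqh oymtj zujb kwub kertw uhgpl pslub vml
Hunk 3: at line 6 remove [aqh,oymtj] add [kpdf] -> 14 lines: fqk dux xmm anj egaq dqfpi pauhy kpdf zujb kwub kertw uhgpl pslub vml
Hunk 4: at line 3 remove [anj] add [qtu,fekze] -> 15 lines: fqk dux xmm qtu fekze egaq dqfpi pauhy kpdf zujb kwub kertw uhgpl pslub vml
Hunk 5: at line 5 remove [dqfpi] add [uqsgx,odlkw,awld] -> 17 lines: fqk dux xmm qtu fekze egaq uqsgx odlkw awld pauhy kpdf zujb kwub kertw uhgpl pslub vml
Hunk 6: at line 4 remove [fekze,egaq,uqsgx] add [dwuw,kqs] -> 16 lines: fqk dux xmm qtu dwuw kqs odlkw awld pauhy kpdf zujb kwub kertw uhgpl pslub vml
Final line count: 16

Answer: 16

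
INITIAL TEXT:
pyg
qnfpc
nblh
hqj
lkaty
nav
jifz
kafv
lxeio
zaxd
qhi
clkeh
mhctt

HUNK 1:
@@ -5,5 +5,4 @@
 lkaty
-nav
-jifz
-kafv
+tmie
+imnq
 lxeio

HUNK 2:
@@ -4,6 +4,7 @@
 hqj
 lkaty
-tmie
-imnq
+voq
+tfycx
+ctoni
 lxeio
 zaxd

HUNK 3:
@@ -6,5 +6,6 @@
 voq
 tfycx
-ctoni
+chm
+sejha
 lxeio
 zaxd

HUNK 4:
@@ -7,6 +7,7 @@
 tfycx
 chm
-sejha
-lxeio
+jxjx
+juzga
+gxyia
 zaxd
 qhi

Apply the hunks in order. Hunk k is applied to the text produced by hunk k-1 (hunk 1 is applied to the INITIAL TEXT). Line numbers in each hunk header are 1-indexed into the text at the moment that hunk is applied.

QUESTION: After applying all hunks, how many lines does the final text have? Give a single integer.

Answer: 15

Derivation:
Hunk 1: at line 5 remove [nav,jifz,kafv] add [tmie,imnq] -> 12 lines: pyg qnfpc nblh hqj lkaty tmie imnq lxeio zaxd qhi clkeh mhctt
Hunk 2: at line 4 remove [tmie,imnq] add [voq,tfycx,ctoni] -> 13 lines: pyg qnfpc nblh hqj lkaty voq tfycx ctoni lxeio zaxd qhi clkeh mhctt
Hunk 3: at line 6 remove [ctoni] add [chm,sejha] -> 14 lines: pyg qnfpc nblh hqj lkaty voq tfycx chm sejha lxeio zaxd qhi clkeh mhctt
Hunk 4: at line 7 remove [sejha,lxeio] add [jxjx,juzga,gxyia] -> 15 lines: pyg qnfpc nblh hqj lkaty voq tfycx chm jxjx juzga gxyia zaxd qhi clkeh mhctt
Final line count: 15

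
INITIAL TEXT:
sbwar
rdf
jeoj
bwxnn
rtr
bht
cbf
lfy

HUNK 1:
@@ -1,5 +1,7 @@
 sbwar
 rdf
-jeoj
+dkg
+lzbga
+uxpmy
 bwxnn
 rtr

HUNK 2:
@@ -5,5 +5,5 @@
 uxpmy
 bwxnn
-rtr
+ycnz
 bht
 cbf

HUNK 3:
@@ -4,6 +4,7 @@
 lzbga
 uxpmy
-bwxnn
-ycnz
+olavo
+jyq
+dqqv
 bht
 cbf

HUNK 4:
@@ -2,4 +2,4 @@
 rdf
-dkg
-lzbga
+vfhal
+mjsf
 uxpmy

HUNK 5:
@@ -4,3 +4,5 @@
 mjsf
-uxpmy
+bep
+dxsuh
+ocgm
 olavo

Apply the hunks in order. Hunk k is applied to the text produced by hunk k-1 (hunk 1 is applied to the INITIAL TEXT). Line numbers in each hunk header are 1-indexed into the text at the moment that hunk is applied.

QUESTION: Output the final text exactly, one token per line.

Answer: sbwar
rdf
vfhal
mjsf
bep
dxsuh
ocgm
olavo
jyq
dqqv
bht
cbf
lfy

Derivation:
Hunk 1: at line 1 remove [jeoj] add [dkg,lzbga,uxpmy] -> 10 lines: sbwar rdf dkg lzbga uxpmy bwxnn rtr bht cbf lfy
Hunk 2: at line 5 remove [rtr] add [ycnz] -> 10 lines: sbwar rdf dkg lzbga uxpmy bwxnn ycnz bht cbf lfy
Hunk 3: at line 4 remove [bwxnn,ycnz] add [olavo,jyq,dqqv] -> 11 lines: sbwar rdf dkg lzbga uxpmy olavo jyq dqqv bht cbf lfy
Hunk 4: at line 2 remove [dkg,lzbga] add [vfhal,mjsf] -> 11 lines: sbwar rdf vfhal mjsf uxpmy olavo jyq dqqv bht cbf lfy
Hunk 5: at line 4 remove [uxpmy] add [bep,dxsuh,ocgm] -> 13 lines: sbwar rdf vfhal mjsf bep dxsuh ocgm olavo jyq dqqv bht cbf lfy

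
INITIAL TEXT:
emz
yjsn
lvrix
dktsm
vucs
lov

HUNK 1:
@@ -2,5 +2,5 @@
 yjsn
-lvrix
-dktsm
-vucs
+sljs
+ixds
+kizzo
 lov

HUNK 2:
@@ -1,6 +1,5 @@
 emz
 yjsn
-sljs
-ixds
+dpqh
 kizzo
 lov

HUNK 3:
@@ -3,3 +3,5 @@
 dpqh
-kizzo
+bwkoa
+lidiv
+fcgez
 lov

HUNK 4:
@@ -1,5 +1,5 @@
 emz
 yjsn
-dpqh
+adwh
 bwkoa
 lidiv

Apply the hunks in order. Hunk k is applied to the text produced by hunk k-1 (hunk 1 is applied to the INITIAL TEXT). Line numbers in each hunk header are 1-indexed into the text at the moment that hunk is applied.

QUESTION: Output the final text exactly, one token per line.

Hunk 1: at line 2 remove [lvrix,dktsm,vucs] add [sljs,ixds,kizzo] -> 6 lines: emz yjsn sljs ixds kizzo lov
Hunk 2: at line 1 remove [sljs,ixds] add [dpqh] -> 5 lines: emz yjsn dpqh kizzo lov
Hunk 3: at line 3 remove [kizzo] add [bwkoa,lidiv,fcgez] -> 7 lines: emz yjsn dpqh bwkoa lidiv fcgez lov
Hunk 4: at line 1 remove [dpqh] add [adwh] -> 7 lines: emz yjsn adwh bwkoa lidiv fcgez lov

Answer: emz
yjsn
adwh
bwkoa
lidiv
fcgez
lov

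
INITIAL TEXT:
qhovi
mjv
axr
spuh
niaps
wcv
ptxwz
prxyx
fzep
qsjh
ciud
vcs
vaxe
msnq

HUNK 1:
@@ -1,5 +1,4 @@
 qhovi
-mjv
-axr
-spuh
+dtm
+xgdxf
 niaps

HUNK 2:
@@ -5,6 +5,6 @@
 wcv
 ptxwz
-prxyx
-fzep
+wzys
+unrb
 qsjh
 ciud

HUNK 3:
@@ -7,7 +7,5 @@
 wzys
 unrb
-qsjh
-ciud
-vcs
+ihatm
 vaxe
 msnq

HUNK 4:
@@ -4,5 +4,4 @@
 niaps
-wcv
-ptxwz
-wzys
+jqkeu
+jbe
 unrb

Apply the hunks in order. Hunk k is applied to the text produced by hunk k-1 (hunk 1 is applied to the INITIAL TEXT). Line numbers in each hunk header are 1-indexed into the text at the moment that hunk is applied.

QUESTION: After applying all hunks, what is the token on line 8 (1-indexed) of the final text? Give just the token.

Hunk 1: at line 1 remove [mjv,axr,spuh] add [dtm,xgdxf] -> 13 lines: qhovi dtm xgdxf niaps wcv ptxwz prxyx fzep qsjh ciud vcs vaxe msnq
Hunk 2: at line 5 remove [prxyx,fzep] add [wzys,unrb] -> 13 lines: qhovi dtm xgdxf niaps wcv ptxwz wzys unrb qsjh ciud vcs vaxe msnq
Hunk 3: at line 7 remove [qsjh,ciud,vcs] add [ihatm] -> 11 lines: qhovi dtm xgdxf niaps wcv ptxwz wzys unrb ihatm vaxe msnq
Hunk 4: at line 4 remove [wcv,ptxwz,wzys] add [jqkeu,jbe] -> 10 lines: qhovi dtm xgdxf niaps jqkeu jbe unrb ihatm vaxe msnq
Final line 8: ihatm

Answer: ihatm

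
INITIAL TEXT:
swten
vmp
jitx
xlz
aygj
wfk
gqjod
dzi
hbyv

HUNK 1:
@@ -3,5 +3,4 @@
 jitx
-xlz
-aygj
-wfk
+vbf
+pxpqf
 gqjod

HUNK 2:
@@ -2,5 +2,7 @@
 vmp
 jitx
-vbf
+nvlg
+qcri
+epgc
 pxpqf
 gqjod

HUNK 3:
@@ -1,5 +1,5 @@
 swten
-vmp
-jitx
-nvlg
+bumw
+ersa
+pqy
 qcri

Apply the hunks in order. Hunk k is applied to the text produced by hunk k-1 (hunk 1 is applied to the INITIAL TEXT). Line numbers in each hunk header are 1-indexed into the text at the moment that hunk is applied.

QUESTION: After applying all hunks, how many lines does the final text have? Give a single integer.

Hunk 1: at line 3 remove [xlz,aygj,wfk] add [vbf,pxpqf] -> 8 lines: swten vmp jitx vbf pxpqf gqjod dzi hbyv
Hunk 2: at line 2 remove [vbf] add [nvlg,qcri,epgc] -> 10 lines: swten vmp jitx nvlg qcri epgc pxpqf gqjod dzi hbyv
Hunk 3: at line 1 remove [vmp,jitx,nvlg] add [bumw,ersa,pqy] -> 10 lines: swten bumw ersa pqy qcri epgc pxpqf gqjod dzi hbyv
Final line count: 10

Answer: 10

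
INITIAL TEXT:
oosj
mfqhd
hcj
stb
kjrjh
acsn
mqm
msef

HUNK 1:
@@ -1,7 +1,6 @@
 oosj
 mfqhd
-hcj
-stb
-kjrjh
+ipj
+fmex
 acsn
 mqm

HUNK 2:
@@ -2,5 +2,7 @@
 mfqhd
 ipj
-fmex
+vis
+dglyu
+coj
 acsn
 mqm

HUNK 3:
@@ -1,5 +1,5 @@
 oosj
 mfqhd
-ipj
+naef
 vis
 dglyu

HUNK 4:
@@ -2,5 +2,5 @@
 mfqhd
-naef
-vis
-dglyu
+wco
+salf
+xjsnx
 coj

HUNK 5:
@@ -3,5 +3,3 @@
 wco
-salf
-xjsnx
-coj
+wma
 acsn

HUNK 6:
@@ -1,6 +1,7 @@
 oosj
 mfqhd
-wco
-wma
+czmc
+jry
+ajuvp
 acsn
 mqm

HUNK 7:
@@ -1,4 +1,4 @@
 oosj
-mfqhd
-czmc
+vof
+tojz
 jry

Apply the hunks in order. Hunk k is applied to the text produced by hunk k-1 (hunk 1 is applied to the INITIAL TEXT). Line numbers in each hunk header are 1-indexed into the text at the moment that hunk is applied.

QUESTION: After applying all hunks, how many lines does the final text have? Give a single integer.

Hunk 1: at line 1 remove [hcj,stb,kjrjh] add [ipj,fmex] -> 7 lines: oosj mfqhd ipj fmex acsn mqm msef
Hunk 2: at line 2 remove [fmex] add [vis,dglyu,coj] -> 9 lines: oosj mfqhd ipj vis dglyu coj acsn mqm msef
Hunk 3: at line 1 remove [ipj] add [naef] -> 9 lines: oosj mfqhd naef vis dglyu coj acsn mqm msef
Hunk 4: at line 2 remove [naef,vis,dglyu] add [wco,salf,xjsnx] -> 9 lines: oosj mfqhd wco salf xjsnx coj acsn mqm msef
Hunk 5: at line 3 remove [salf,xjsnx,coj] add [wma] -> 7 lines: oosj mfqhd wco wma acsn mqm msef
Hunk 6: at line 1 remove [wco,wma] add [czmc,jry,ajuvp] -> 8 lines: oosj mfqhd czmc jry ajuvp acsn mqm msef
Hunk 7: at line 1 remove [mfqhd,czmc] add [vof,tojz] -> 8 lines: oosj vof tojz jry ajuvp acsn mqm msef
Final line count: 8

Answer: 8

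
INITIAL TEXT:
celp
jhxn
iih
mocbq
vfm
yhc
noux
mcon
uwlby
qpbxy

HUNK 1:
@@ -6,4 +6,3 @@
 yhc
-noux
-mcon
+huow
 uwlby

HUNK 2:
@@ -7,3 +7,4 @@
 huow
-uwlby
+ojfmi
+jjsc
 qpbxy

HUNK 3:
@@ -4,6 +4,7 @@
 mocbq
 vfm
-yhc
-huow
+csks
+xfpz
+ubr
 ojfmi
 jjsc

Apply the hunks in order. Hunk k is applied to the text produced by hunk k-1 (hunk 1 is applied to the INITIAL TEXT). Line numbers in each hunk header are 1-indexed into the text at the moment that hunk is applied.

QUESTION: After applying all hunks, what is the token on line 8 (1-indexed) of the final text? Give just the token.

Hunk 1: at line 6 remove [noux,mcon] add [huow] -> 9 lines: celp jhxn iih mocbq vfm yhc huow uwlby qpbxy
Hunk 2: at line 7 remove [uwlby] add [ojfmi,jjsc] -> 10 lines: celp jhxn iih mocbq vfm yhc huow ojfmi jjsc qpbxy
Hunk 3: at line 4 remove [yhc,huow] add [csks,xfpz,ubr] -> 11 lines: celp jhxn iih mocbq vfm csks xfpz ubr ojfmi jjsc qpbxy
Final line 8: ubr

Answer: ubr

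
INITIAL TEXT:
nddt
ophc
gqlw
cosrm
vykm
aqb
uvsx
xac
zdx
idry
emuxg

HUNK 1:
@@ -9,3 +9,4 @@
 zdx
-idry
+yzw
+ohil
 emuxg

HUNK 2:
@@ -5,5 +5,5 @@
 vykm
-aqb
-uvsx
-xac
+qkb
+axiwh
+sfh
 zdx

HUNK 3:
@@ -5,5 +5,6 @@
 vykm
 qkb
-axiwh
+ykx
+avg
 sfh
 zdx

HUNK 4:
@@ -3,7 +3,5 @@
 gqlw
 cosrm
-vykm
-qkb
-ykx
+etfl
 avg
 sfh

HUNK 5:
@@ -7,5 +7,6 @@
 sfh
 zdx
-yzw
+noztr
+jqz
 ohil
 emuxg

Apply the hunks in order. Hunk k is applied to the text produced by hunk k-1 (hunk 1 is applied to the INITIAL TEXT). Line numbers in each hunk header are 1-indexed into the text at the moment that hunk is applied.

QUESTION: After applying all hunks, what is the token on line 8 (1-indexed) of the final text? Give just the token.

Answer: zdx

Derivation:
Hunk 1: at line 9 remove [idry] add [yzw,ohil] -> 12 lines: nddt ophc gqlw cosrm vykm aqb uvsx xac zdx yzw ohil emuxg
Hunk 2: at line 5 remove [aqb,uvsx,xac] add [qkb,axiwh,sfh] -> 12 lines: nddt ophc gqlw cosrm vykm qkb axiwh sfh zdx yzw ohil emuxg
Hunk 3: at line 5 remove [axiwh] add [ykx,avg] -> 13 lines: nddt ophc gqlw cosrm vykm qkb ykx avg sfh zdx yzw ohil emuxg
Hunk 4: at line 3 remove [vykm,qkb,ykx] add [etfl] -> 11 lines: nddt ophc gqlw cosrm etfl avg sfh zdx yzw ohil emuxg
Hunk 5: at line 7 remove [yzw] add [noztr,jqz] -> 12 lines: nddt ophc gqlw cosrm etfl avg sfh zdx noztr jqz ohil emuxg
Final line 8: zdx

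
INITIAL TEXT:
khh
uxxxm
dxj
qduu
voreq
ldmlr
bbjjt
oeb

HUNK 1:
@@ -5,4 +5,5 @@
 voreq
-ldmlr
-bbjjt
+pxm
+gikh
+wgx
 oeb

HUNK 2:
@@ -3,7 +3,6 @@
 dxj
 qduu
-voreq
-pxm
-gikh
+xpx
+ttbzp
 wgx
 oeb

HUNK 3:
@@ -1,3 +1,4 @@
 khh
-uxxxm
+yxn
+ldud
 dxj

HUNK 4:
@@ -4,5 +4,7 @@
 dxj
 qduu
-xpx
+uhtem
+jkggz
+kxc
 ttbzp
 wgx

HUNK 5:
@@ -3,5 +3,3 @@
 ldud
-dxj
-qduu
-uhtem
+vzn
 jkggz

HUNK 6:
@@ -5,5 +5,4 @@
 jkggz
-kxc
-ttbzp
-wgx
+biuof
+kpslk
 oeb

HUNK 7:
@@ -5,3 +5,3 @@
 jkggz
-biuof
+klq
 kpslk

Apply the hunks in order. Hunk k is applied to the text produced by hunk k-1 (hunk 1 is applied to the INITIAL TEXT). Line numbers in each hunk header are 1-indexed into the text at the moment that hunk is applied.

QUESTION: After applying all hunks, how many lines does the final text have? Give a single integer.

Answer: 8

Derivation:
Hunk 1: at line 5 remove [ldmlr,bbjjt] add [pxm,gikh,wgx] -> 9 lines: khh uxxxm dxj qduu voreq pxm gikh wgx oeb
Hunk 2: at line 3 remove [voreq,pxm,gikh] add [xpx,ttbzp] -> 8 lines: khh uxxxm dxj qduu xpx ttbzp wgx oeb
Hunk 3: at line 1 remove [uxxxm] add [yxn,ldud] -> 9 lines: khh yxn ldud dxj qduu xpx ttbzp wgx oeb
Hunk 4: at line 4 remove [xpx] add [uhtem,jkggz,kxc] -> 11 lines: khh yxn ldud dxj qduu uhtem jkggz kxc ttbzp wgx oeb
Hunk 5: at line 3 remove [dxj,qduu,uhtem] add [vzn] -> 9 lines: khh yxn ldud vzn jkggz kxc ttbzp wgx oeb
Hunk 6: at line 5 remove [kxc,ttbzp,wgx] add [biuof,kpslk] -> 8 lines: khh yxn ldud vzn jkggz biuof kpslk oeb
Hunk 7: at line 5 remove [biuof] add [klq] -> 8 lines: khh yxn ldud vzn jkggz klq kpslk oeb
Final line count: 8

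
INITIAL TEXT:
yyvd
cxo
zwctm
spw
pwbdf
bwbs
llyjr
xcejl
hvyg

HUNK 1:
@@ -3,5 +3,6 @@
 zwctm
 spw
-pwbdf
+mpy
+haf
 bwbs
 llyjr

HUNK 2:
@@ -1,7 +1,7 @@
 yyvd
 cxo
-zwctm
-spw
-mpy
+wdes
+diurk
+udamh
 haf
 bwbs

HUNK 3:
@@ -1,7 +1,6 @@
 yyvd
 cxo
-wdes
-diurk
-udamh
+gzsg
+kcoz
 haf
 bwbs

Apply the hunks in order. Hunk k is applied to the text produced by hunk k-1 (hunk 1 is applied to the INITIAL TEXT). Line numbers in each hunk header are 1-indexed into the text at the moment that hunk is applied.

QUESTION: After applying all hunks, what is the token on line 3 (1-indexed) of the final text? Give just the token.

Answer: gzsg

Derivation:
Hunk 1: at line 3 remove [pwbdf] add [mpy,haf] -> 10 lines: yyvd cxo zwctm spw mpy haf bwbs llyjr xcejl hvyg
Hunk 2: at line 1 remove [zwctm,spw,mpy] add [wdes,diurk,udamh] -> 10 lines: yyvd cxo wdes diurk udamh haf bwbs llyjr xcejl hvyg
Hunk 3: at line 1 remove [wdes,diurk,udamh] add [gzsg,kcoz] -> 9 lines: yyvd cxo gzsg kcoz haf bwbs llyjr xcejl hvyg
Final line 3: gzsg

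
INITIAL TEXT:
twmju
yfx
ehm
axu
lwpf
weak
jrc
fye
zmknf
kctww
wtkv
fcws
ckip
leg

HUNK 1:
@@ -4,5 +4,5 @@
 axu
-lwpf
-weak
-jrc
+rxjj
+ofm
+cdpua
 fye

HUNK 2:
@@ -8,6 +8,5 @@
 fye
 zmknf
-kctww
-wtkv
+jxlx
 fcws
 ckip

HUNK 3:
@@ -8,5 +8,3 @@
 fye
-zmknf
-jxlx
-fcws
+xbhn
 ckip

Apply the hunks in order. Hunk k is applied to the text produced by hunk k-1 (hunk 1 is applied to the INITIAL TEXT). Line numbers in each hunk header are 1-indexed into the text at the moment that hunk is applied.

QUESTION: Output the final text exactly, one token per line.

Answer: twmju
yfx
ehm
axu
rxjj
ofm
cdpua
fye
xbhn
ckip
leg

Derivation:
Hunk 1: at line 4 remove [lwpf,weak,jrc] add [rxjj,ofm,cdpua] -> 14 lines: twmju yfx ehm axu rxjj ofm cdpua fye zmknf kctww wtkv fcws ckip leg
Hunk 2: at line 8 remove [kctww,wtkv] add [jxlx] -> 13 lines: twmju yfx ehm axu rxjj ofm cdpua fye zmknf jxlx fcws ckip leg
Hunk 3: at line 8 remove [zmknf,jxlx,fcws] add [xbhn] -> 11 lines: twmju yfx ehm axu rxjj ofm cdpua fye xbhn ckip leg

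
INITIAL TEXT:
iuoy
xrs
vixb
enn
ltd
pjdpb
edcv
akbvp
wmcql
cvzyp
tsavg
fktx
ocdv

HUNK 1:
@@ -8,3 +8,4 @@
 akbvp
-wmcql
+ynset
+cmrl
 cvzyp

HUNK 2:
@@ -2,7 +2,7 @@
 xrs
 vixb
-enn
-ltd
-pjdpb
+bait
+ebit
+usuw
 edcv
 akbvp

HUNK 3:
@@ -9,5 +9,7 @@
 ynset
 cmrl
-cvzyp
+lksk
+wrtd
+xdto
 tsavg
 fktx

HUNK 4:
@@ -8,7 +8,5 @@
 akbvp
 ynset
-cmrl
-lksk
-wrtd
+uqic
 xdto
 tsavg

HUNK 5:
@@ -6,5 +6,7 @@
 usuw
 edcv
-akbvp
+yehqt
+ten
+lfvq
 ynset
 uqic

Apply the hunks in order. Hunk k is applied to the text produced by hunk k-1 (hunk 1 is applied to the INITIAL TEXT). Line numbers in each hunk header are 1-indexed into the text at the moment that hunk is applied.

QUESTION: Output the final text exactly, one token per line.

Hunk 1: at line 8 remove [wmcql] add [ynset,cmrl] -> 14 lines: iuoy xrs vixb enn ltd pjdpb edcv akbvp ynset cmrl cvzyp tsavg fktx ocdv
Hunk 2: at line 2 remove [enn,ltd,pjdpb] add [bait,ebit,usuw] -> 14 lines: iuoy xrs vixb bait ebit usuw edcv akbvp ynset cmrl cvzyp tsavg fktx ocdv
Hunk 3: at line 9 remove [cvzyp] add [lksk,wrtd,xdto] -> 16 lines: iuoy xrs vixb bait ebit usuw edcv akbvp ynset cmrl lksk wrtd xdto tsavg fktx ocdv
Hunk 4: at line 8 remove [cmrl,lksk,wrtd] add [uqic] -> 14 lines: iuoy xrs vixb bait ebit usuw edcv akbvp ynset uqic xdto tsavg fktx ocdv
Hunk 5: at line 6 remove [akbvp] add [yehqt,ten,lfvq] -> 16 lines: iuoy xrs vixb bait ebit usuw edcv yehqt ten lfvq ynset uqic xdto tsavg fktx ocdv

Answer: iuoy
xrs
vixb
bait
ebit
usuw
edcv
yehqt
ten
lfvq
ynset
uqic
xdto
tsavg
fktx
ocdv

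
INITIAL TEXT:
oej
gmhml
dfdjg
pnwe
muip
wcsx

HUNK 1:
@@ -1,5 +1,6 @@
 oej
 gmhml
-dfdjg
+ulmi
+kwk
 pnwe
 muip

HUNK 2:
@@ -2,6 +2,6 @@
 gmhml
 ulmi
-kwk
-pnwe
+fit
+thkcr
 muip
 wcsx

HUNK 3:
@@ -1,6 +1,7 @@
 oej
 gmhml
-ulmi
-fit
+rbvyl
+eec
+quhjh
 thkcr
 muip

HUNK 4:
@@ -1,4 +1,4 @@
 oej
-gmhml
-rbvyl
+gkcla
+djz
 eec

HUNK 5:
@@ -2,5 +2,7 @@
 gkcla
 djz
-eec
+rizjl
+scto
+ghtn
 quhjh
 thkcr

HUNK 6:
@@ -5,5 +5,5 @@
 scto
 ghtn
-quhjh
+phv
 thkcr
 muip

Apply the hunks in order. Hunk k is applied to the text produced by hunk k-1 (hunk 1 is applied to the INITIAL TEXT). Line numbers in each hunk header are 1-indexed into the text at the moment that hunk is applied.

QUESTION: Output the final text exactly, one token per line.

Hunk 1: at line 1 remove [dfdjg] add [ulmi,kwk] -> 7 lines: oej gmhml ulmi kwk pnwe muip wcsx
Hunk 2: at line 2 remove [kwk,pnwe] add [fit,thkcr] -> 7 lines: oej gmhml ulmi fit thkcr muip wcsx
Hunk 3: at line 1 remove [ulmi,fit] add [rbvyl,eec,quhjh] -> 8 lines: oej gmhml rbvyl eec quhjh thkcr muip wcsx
Hunk 4: at line 1 remove [gmhml,rbvyl] add [gkcla,djz] -> 8 lines: oej gkcla djz eec quhjh thkcr muip wcsx
Hunk 5: at line 2 remove [eec] add [rizjl,scto,ghtn] -> 10 lines: oej gkcla djz rizjl scto ghtn quhjh thkcr muip wcsx
Hunk 6: at line 5 remove [quhjh] add [phv] -> 10 lines: oej gkcla djz rizjl scto ghtn phv thkcr muip wcsx

Answer: oej
gkcla
djz
rizjl
scto
ghtn
phv
thkcr
muip
wcsx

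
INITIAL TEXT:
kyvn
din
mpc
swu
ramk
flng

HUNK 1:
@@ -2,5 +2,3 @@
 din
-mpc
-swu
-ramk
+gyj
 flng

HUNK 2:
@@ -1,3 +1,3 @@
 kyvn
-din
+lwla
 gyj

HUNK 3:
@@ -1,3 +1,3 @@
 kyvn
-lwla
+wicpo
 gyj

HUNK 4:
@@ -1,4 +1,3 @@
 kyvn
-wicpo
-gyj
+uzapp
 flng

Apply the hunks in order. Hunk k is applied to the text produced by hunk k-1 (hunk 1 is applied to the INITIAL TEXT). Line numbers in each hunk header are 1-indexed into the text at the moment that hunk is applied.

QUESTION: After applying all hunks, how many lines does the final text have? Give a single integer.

Hunk 1: at line 2 remove [mpc,swu,ramk] add [gyj] -> 4 lines: kyvn din gyj flng
Hunk 2: at line 1 remove [din] add [lwla] -> 4 lines: kyvn lwla gyj flng
Hunk 3: at line 1 remove [lwla] add [wicpo] -> 4 lines: kyvn wicpo gyj flng
Hunk 4: at line 1 remove [wicpo,gyj] add [uzapp] -> 3 lines: kyvn uzapp flng
Final line count: 3

Answer: 3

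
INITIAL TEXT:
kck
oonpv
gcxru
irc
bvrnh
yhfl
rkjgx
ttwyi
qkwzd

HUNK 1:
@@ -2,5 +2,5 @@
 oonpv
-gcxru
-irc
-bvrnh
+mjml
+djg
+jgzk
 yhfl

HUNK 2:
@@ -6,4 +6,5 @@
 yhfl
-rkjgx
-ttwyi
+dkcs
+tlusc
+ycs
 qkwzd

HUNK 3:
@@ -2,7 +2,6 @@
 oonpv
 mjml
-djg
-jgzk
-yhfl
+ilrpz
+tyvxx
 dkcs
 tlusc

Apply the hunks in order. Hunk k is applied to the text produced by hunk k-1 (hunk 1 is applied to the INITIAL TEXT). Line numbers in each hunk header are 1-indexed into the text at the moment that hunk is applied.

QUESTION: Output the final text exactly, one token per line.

Answer: kck
oonpv
mjml
ilrpz
tyvxx
dkcs
tlusc
ycs
qkwzd

Derivation:
Hunk 1: at line 2 remove [gcxru,irc,bvrnh] add [mjml,djg,jgzk] -> 9 lines: kck oonpv mjml djg jgzk yhfl rkjgx ttwyi qkwzd
Hunk 2: at line 6 remove [rkjgx,ttwyi] add [dkcs,tlusc,ycs] -> 10 lines: kck oonpv mjml djg jgzk yhfl dkcs tlusc ycs qkwzd
Hunk 3: at line 2 remove [djg,jgzk,yhfl] add [ilrpz,tyvxx] -> 9 lines: kck oonpv mjml ilrpz tyvxx dkcs tlusc ycs qkwzd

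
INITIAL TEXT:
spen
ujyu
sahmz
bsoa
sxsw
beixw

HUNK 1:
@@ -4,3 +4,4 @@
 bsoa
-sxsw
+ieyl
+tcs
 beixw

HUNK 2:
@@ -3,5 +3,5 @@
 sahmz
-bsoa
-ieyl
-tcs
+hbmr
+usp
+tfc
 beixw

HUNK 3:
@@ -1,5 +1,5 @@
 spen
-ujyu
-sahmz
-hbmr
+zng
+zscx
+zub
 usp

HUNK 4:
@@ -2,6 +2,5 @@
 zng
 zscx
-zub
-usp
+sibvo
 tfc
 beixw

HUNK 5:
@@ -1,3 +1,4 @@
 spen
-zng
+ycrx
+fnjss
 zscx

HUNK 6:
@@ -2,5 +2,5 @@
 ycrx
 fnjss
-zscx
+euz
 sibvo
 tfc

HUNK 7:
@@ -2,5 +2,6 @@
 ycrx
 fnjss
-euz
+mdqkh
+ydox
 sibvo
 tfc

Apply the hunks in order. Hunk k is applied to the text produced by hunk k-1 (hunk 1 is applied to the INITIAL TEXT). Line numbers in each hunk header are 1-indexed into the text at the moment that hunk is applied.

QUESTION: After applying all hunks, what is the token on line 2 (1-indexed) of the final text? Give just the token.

Hunk 1: at line 4 remove [sxsw] add [ieyl,tcs] -> 7 lines: spen ujyu sahmz bsoa ieyl tcs beixw
Hunk 2: at line 3 remove [bsoa,ieyl,tcs] add [hbmr,usp,tfc] -> 7 lines: spen ujyu sahmz hbmr usp tfc beixw
Hunk 3: at line 1 remove [ujyu,sahmz,hbmr] add [zng,zscx,zub] -> 7 lines: spen zng zscx zub usp tfc beixw
Hunk 4: at line 2 remove [zub,usp] add [sibvo] -> 6 lines: spen zng zscx sibvo tfc beixw
Hunk 5: at line 1 remove [zng] add [ycrx,fnjss] -> 7 lines: spen ycrx fnjss zscx sibvo tfc beixw
Hunk 6: at line 2 remove [zscx] add [euz] -> 7 lines: spen ycrx fnjss euz sibvo tfc beixw
Hunk 7: at line 2 remove [euz] add [mdqkh,ydox] -> 8 lines: spen ycrx fnjss mdqkh ydox sibvo tfc beixw
Final line 2: ycrx

Answer: ycrx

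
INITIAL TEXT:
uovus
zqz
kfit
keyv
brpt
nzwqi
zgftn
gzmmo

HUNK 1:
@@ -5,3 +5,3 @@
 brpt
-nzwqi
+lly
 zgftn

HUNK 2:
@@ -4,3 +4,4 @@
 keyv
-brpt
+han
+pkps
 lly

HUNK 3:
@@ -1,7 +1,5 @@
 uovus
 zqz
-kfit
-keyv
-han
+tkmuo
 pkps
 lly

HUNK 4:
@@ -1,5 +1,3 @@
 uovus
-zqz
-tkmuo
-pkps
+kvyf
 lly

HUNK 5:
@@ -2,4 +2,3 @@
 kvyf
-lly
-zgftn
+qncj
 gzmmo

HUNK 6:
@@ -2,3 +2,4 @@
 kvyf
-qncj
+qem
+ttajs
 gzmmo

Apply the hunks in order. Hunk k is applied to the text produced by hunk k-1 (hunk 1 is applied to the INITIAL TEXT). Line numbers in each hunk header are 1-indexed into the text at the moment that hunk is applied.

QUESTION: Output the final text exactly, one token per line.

Answer: uovus
kvyf
qem
ttajs
gzmmo

Derivation:
Hunk 1: at line 5 remove [nzwqi] add [lly] -> 8 lines: uovus zqz kfit keyv brpt lly zgftn gzmmo
Hunk 2: at line 4 remove [brpt] add [han,pkps] -> 9 lines: uovus zqz kfit keyv han pkps lly zgftn gzmmo
Hunk 3: at line 1 remove [kfit,keyv,han] add [tkmuo] -> 7 lines: uovus zqz tkmuo pkps lly zgftn gzmmo
Hunk 4: at line 1 remove [zqz,tkmuo,pkps] add [kvyf] -> 5 lines: uovus kvyf lly zgftn gzmmo
Hunk 5: at line 2 remove [lly,zgftn] add [qncj] -> 4 lines: uovus kvyf qncj gzmmo
Hunk 6: at line 2 remove [qncj] add [qem,ttajs] -> 5 lines: uovus kvyf qem ttajs gzmmo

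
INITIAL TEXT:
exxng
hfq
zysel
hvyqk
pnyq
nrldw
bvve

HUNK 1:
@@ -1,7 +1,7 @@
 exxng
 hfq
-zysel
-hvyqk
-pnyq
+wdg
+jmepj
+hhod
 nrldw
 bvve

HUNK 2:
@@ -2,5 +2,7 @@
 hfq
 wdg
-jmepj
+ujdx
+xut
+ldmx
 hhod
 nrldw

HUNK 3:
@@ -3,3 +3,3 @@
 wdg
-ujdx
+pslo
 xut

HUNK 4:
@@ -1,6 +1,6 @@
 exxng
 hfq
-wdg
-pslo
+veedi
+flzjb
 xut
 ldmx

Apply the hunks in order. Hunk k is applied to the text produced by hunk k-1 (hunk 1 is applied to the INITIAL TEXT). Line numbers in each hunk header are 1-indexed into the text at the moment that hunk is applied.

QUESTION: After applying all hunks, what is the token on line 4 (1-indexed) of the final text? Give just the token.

Answer: flzjb

Derivation:
Hunk 1: at line 1 remove [zysel,hvyqk,pnyq] add [wdg,jmepj,hhod] -> 7 lines: exxng hfq wdg jmepj hhod nrldw bvve
Hunk 2: at line 2 remove [jmepj] add [ujdx,xut,ldmx] -> 9 lines: exxng hfq wdg ujdx xut ldmx hhod nrldw bvve
Hunk 3: at line 3 remove [ujdx] add [pslo] -> 9 lines: exxng hfq wdg pslo xut ldmx hhod nrldw bvve
Hunk 4: at line 1 remove [wdg,pslo] add [veedi,flzjb] -> 9 lines: exxng hfq veedi flzjb xut ldmx hhod nrldw bvve
Final line 4: flzjb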